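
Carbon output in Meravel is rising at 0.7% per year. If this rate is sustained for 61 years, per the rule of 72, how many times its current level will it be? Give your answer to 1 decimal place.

approximately 1.5 times

Doubles every ≈ 102.86 years (72/0.7).
61 years is 0.59 doublings; 2^0.59 ≈ 1.5×.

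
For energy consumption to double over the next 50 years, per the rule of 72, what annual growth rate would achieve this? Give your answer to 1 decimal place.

72 / 50 ≈ 1.44, so about 1.4% a year.

approximately 1.4%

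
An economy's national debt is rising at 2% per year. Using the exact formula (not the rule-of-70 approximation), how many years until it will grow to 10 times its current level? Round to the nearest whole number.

t = ln(10) / ln(1 + 0.02) = 2.3026 / 0.019803 ≈ 116.28.
≈ 116 years.

116 years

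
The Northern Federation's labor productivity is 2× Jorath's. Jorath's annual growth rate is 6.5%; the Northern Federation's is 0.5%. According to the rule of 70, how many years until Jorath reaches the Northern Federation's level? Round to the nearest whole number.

roughly 12 years

The growth-rate gap is 6.5% − 0.5% = 6 percentage points.
So the ratio between them halves every 70/6 ≈ 11.67 years.
A 2× gap closes after 1 halving: 1 × 11.67 ≈ 12 years.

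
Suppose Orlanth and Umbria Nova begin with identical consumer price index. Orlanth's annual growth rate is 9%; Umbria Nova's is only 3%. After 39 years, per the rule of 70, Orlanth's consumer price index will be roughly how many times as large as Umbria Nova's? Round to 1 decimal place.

Rate gap = 9% − 3% = 6 points.
The ratio doubles every 70/6 ≈ 11.67 years.
39/11.67 ≈ 3.34 doublings → ratio ≈ 2^3.34 ≈ 10.1.

around 10.1 times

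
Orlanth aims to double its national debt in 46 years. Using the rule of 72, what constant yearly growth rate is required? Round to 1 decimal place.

72 / 46 ≈ 1.57, so about 1.6% per year.

approximately 1.6%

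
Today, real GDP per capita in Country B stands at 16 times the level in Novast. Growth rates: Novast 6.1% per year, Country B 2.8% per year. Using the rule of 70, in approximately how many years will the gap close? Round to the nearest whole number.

approximately 85 years

Novast gains on Country B at 6.1% − 2.8% = 3.3 points a year.
At that relative rate the gap halves every 70/3.3 ≈ 21.21 years.
A 16 times gap closes after 4 halvings: 4 × 21.21 ≈ 85 years.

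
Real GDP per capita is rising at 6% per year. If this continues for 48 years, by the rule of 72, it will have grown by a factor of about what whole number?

approximately 16 times

72/6 ≈ 12.00 years per doubling.
48 years fits 4 doublings: 2^4 = 16.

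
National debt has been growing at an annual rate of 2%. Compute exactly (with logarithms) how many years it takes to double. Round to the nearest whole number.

35 years

t = ln(2) / ln(1 + 0.02) = 0.6931 / 0.019803 ≈ 35.00.
≈ 35 years.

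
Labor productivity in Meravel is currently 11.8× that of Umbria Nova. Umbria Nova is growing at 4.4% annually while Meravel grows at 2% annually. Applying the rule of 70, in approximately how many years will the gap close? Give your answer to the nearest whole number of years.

The growth-rate gap is 4.4% − 2% = 2.4 percentage points.
So the ratio between them halves every 70/2.4 ≈ 29.17 years.
An 11.8× gap takes log₂(11.8) ≈ 3.56 halvings to close: 3.56 × 29.17 ≈ 104 years.

approximately 104 years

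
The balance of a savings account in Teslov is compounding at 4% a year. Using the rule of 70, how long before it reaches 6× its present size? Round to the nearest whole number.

Doubling time ≈ 70/4 = 17.50 years.
6× is log₂ 6 ≈ 2.58 doublings, so ≈ 2.58 × 17.50 = 45 years.

≈ 45 years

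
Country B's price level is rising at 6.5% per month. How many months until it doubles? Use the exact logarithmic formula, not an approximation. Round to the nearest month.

t = ln(2) / ln(1 + 0.065) = 0.6931 / 0.062975 ≈ 11.01.
≈ 11 months.

11 months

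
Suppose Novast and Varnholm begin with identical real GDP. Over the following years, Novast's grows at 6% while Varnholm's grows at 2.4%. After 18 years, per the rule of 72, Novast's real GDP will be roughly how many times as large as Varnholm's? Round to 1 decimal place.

Novast pulls ahead at 3.6 pp per year, so the ratio doubles every 72/3.6 ≈ 20.00 years.
In 18 years that's 0.90 doublings: 2^0.90 ≈ 1.9.

1.9 times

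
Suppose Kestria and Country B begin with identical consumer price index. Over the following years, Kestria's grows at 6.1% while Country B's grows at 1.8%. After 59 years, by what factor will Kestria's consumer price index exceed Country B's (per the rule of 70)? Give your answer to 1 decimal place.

Rate gap = 6.1% − 1.8% = 4.3 points.
The ratio doubles every 70/4.3 ≈ 16.28 years.
59/16.28 ≈ 3.62 doublings → ratio ≈ 2^3.62 ≈ 12.3.

≈ 12.3 times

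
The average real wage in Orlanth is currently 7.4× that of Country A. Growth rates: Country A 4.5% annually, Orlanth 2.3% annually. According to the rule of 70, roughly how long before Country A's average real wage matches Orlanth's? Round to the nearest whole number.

approximately 92 years

What matters is the difference: 2.2 pp.
Rule of 70 on the gap: the ratio halves every 70/2.2 ≈ 31.82 years.
A 7.4× gap takes log₂(7.4) ≈ 2.89 halvings to close: 2.89 × 31.82 ≈ 92 years.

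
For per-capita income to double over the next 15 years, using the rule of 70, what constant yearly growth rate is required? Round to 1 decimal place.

about 4.7%

70 / 15 ≈ 4.67, so about 4.7% per year.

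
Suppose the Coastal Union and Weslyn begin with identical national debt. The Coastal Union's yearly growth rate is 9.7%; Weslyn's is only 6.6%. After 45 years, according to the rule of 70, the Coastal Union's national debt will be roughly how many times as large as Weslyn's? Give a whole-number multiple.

Rate gap = 9.7% − 6.6% = 3.1 points.
The ratio doubles every 70/3.1 ≈ 22.58 years.
45/22.58 ≈ 1.99 doublings → ratio ≈ 2^1.99 ≈ 4.

4 times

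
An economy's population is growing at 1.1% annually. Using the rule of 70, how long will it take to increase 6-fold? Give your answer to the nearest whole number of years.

Doubling time ≈ 70/1.1 = 63.64 years.
6× is log₂ 6 ≈ 2.58 doublings, so ≈ 2.58 × 63.64 = 164 years.

approximately 164 years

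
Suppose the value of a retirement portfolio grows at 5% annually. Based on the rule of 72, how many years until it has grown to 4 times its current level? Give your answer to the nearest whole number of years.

≈ 29 years

One doubling takes 72/5 = 14.40 years.
4× is 2 doublings, so 2 × 14.40 ≈ 29 years.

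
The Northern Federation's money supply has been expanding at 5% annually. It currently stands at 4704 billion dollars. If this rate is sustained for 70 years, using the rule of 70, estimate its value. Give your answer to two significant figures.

It doubles every 70/5 ≈ 14.00 years, so 70 years is 5.00 doublings.
2^5.00 ≈ 32.00; 4704 × 32.00 ≈ 150000 billion dollars.

around 150000 billion dollars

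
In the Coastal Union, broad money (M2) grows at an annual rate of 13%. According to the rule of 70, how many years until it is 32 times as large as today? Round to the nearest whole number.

One doubling takes 70/13 = 5.38 years.
Getting to 32× needs 5 doublings: 5 × 5.38 ≈ 27 years.

approximately 27 years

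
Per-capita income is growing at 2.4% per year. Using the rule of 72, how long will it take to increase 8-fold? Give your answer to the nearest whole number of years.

One doubling takes 72/2.4 = 30.00 years.
8× is 3 doublings, so 3 × 30.00 ≈ 90 years.

roughly 90 years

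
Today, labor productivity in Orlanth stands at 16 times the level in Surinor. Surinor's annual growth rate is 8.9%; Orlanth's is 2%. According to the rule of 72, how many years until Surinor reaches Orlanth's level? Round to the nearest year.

The growth-rate gap is 8.9% − 2% = 6.9 percentage points.
So the ratio between them halves every 72/6.9 ≈ 10.43 years.
A 16 times gap closes after 4 halvings: 4 × 10.43 ≈ 42 years.

about 42 years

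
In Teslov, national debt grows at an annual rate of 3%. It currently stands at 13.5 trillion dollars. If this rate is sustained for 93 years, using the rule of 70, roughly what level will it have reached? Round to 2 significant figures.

It doubles every 70/3 ≈ 23.33 years, so 93 years is 3.99 doublings.
2^3.99 ≈ 15.89; 13.5 × 15.89 ≈ 210 trillion dollars.

roughly 210 trillion dollars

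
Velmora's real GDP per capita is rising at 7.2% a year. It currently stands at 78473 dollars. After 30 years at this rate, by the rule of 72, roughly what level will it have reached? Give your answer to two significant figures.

Doubling time ≈ 72/7.2 = 10.00 years.
30 years is 30/10.00 ≈ 3.00 doublings, a factor of 2^3.00 ≈ 8.00.
78473 × 8.00 ≈ 630000 dollars.

approximately 630000 dollars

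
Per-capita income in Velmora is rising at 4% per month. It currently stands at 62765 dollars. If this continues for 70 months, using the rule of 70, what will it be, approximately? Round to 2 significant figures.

Doubling time ≈ 70/4 = 17.50 months.
70 months is 70/17.50 ≈ 4.00 doublings, a factor of 2^4.00 ≈ 16.00.
62765 × 16.00 ≈ 1000000 dollars.

around 1000000 dollars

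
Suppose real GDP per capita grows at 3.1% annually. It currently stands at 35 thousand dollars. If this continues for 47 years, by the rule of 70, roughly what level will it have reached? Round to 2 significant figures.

It doubles every 70/3.1 ≈ 22.58 years, so 47 years is 2.08 doublings.
2^2.08 ≈ 4.23; 35 × 4.23 ≈ 150 thousand dollars.

about 150 thousand dollars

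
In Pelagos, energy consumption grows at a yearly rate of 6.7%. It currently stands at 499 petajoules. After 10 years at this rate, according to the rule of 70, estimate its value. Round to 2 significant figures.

It doubles every 70/6.7 ≈ 10.45 years, so 10 years is 0.96 doublings.
2^0.96 ≈ 1.95; 499 × 1.95 ≈ 970 petajoules.

970 petajoules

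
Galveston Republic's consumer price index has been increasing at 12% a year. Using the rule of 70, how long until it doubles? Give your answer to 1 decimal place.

around 5.8 years

70/12 ≈ 5.83, so it doubles roughly every 5.8 years.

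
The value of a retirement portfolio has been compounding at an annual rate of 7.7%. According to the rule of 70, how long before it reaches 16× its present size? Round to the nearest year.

Doubling time ≈ 70/7.7 = 9.09 years.
Getting to 16× needs 4 doublings: 4 × 9.09 ≈ 36 years.

approximately 36 years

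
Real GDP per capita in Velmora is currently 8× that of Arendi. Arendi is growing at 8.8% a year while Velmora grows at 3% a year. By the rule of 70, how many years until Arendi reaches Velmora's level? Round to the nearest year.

≈ 36 years

What matters is the difference: 5.8 pp.
Rule of 70 on the gap: the ratio halves every 70/5.8 ≈ 12.07 years.
An 8× gap closes after 3 halvings: 3 × 12.07 ≈ 36 years.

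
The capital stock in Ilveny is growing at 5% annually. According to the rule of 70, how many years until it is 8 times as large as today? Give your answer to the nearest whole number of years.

42 years

At 5% it doubles every 70/5 ≈ 14.00 years.
Getting to 8× needs 3 doublings: 3 × 14.00 ≈ 42 years.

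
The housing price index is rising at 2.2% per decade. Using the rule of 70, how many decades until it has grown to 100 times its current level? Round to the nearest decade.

One doubling takes 70/2.2 = 31.82 decades.
Reaching 100× takes log₂(100) ≈ 6.64 doublings.
6.64 × 31.82 ≈ 211 decades.

≈ 211 decades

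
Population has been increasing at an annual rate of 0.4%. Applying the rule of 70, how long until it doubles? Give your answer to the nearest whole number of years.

around 175 years

70/0.4 ≈ 175.00, so it doubles roughly every 175 years.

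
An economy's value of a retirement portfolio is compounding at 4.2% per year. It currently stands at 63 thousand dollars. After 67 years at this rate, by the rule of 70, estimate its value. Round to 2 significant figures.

Doubling time ≈ 70/4.2 = 16.67 years.
67 years is 67/16.67 ≈ 4.02 doublings, a factor of 2^4.02 ≈ 16.22.
63 × 16.22 ≈ 1000 thousand dollars.

1000 thousand dollars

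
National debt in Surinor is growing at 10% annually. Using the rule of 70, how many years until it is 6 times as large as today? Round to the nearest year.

≈ 18 years

Doubling time ≈ 70/10 = 7.00 years.
Reaching 6× takes log₂(6) ≈ 2.58 doublings.
2.58 × 7.00 ≈ 18 years.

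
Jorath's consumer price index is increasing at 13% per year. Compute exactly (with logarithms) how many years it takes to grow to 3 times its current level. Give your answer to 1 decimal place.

9.0 years

t = ln(3) / ln(1 + 0.13) = 1.0986 / 0.122218 ≈ 8.99.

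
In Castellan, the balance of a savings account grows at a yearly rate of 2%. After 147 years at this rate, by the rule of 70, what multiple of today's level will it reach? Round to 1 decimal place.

Doubles every ≈ 35.00 years (70/2).
147 years is 4.20 doublings; 2^4.20 ≈ 18.4×.

roughly 18.4 times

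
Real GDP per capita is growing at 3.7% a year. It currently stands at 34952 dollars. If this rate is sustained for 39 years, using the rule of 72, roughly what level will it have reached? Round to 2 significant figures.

Doubling time ≈ 72/3.7 = 19.46 years.
39 years is 39/19.46 ≈ 2.00 doublings, a factor of 2^2.00 ≈ 4.00.
34952 × 4.00 ≈ 140000 dollars.

roughly 140000 dollars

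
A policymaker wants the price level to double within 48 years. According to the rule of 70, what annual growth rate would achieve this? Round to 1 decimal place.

around 1.5%

70 / 48 ≈ 1.46, so about 1.5% a year.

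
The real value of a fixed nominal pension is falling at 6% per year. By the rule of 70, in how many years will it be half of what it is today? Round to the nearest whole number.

Falling at 6%, it halves about every 70/6 = 11.67 years.

around 12 years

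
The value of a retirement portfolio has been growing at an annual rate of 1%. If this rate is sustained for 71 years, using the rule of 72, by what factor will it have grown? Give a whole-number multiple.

2 times

72/1 ≈ 72.00 years per doubling.
71 years fits 1 doubling: 2^1 = 2.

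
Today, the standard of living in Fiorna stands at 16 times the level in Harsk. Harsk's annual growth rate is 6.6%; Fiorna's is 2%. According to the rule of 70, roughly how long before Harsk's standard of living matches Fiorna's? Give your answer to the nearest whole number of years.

Harsk gains on Fiorna at 6.6% − 2% = 4.6 points a year.
At that relative rate the gap halves every 70/4.6 ≈ 15.22 years.
A 16 times gap closes after 4 halvings: 4 × 15.22 ≈ 61 years.

roughly 61 years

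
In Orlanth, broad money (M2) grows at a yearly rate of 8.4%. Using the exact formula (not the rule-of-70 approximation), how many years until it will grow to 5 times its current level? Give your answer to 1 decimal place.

20.0 years

t = ln(5) / ln(1 + 0.084) = 1.6094 / 0.080658 ≈ 19.95.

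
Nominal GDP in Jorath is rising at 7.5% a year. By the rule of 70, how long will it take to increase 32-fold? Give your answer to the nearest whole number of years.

about 47 years

At 7.5% it doubles every 70/7.5 ≈ 9.33 years.
32× is 5 doublings, so 5 × 9.33 ≈ 47 years.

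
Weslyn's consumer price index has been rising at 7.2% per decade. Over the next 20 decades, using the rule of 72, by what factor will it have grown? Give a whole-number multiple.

72/7.2 ≈ 10.00 decades per doubling.
20 decades fits 2 doublings: 2^2 = 4.

roughly 4 times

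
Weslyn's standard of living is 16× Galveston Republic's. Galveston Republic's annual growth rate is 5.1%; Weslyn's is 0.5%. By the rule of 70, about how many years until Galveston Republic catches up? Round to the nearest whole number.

What matters is the difference: 4.6 pp.
Rule of 70 on the gap: the ratio halves every 70/4.6 ≈ 15.22 years.
A 16× gap closes after 4 halvings: 4 × 15.22 ≈ 61 years.

61 years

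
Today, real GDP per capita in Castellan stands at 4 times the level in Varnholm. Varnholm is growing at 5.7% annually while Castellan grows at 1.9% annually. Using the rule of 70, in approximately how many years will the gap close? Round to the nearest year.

Varnholm gains on Castellan at 5.7% − 1.9% = 3.8 points a year.
At that relative rate the gap halves every 70/3.8 ≈ 18.42 years.
A 4 times gap closes after 2 halvings: 2 × 18.42 ≈ 37 years.

about 37 years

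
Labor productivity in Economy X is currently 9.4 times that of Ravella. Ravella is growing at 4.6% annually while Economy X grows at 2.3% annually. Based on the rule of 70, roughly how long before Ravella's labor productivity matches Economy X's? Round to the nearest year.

The growth-rate gap is 4.6% − 2.3% = 2.3 percentage points.
So the ratio between them halves every 70/2.3 ≈ 30.43 years.
A 9.4 times gap takes log₂(9.4) ≈ 3.23 halvings to close: 3.23 × 30.43 ≈ 98 years.

98 years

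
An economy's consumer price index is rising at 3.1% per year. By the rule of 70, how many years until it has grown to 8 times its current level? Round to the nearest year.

≈ 68 years

At 3.1% it doubles every 70/3.1 ≈ 22.58 years.
Getting to 8× needs 3 doublings: 3 × 22.58 ≈ 68 years.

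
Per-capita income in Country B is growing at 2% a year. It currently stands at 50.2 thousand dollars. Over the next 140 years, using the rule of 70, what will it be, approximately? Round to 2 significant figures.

roughly 800 thousand dollars

Doubling time ≈ 70/2 = 35.00 years.
140 years is 140/35.00 ≈ 4.00 doublings, a factor of 2^4.00 ≈ 16.00.
50.2 × 16.00 ≈ 800 thousand dollars.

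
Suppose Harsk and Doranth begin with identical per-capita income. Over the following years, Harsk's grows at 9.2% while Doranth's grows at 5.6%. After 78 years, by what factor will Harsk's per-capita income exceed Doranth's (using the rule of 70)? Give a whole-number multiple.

Rate gap = 9.2% − 5.6% = 3.6 points.
The ratio doubles every 70/3.6 ≈ 19.44 years.
78/19.44 ≈ 4.01 doublings → ratio ≈ 2^4.01 ≈ 16.

roughly 16 times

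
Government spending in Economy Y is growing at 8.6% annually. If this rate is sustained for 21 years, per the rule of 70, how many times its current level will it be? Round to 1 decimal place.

Doubling time ≈ 70/8.6 = 8.14 years.
21 years / 8.14 ≈ 2.58 doublings → factor 2^2.58 ≈ 6.0.

about 6.0 times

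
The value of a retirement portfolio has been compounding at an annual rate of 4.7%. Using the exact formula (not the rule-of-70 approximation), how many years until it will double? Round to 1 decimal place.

t = ln(2) / ln(1 + 0.047) = 0.6931 / 0.045929 ≈ 15.09.

15.1 years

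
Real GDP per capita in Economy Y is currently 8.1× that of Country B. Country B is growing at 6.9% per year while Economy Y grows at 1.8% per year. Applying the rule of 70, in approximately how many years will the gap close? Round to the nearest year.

Country B gains on Economy Y at 6.9% − 1.8% = 5.1 points a year.
At that relative rate the gap halves every 70/5.1 ≈ 13.73 years.
An 8.1× gap takes log₂(8.1) ≈ 3.02 halvings to close: 3.02 × 13.73 ≈ 41 years.

around 41 years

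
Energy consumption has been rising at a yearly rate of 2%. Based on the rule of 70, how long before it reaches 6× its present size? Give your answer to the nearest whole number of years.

about 90 years

At 2% it doubles every 70/2 ≈ 35.00 years.
6× is log₂ 6 ≈ 2.58 doublings, so ≈ 2.58 × 35.00 = 90 years.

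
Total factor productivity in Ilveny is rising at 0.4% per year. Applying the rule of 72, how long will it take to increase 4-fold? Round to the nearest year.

around 360 years

One doubling takes 72/0.4 = 180.00 years.
4× is 2 doublings, so 2 × 180.00 ≈ 360 years.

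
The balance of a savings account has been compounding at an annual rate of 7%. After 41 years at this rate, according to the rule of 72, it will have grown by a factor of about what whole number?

≈ 16 times

72/7 ≈ 10.29 years per doubling.
41 years fits 4 doublings: 2^4 = 16.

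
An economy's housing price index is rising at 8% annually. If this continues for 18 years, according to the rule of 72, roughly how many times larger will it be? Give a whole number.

about 4 times

72/8 ≈ 9.00 years per doubling.
18 years fits 2 doublings: 2^2 = 4.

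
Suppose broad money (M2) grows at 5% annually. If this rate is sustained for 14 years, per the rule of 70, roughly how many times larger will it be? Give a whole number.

about 2 times

At 5% one doubling takes ≈ 14.00 years; 14 years is 1 of them, so ×2.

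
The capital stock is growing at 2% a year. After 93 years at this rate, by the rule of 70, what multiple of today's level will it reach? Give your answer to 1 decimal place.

6.3 times

Doubling time ≈ 70/2 = 35.00 years.
93 years / 35.00 ≈ 2.66 doublings → factor 2^2.66 ≈ 6.3.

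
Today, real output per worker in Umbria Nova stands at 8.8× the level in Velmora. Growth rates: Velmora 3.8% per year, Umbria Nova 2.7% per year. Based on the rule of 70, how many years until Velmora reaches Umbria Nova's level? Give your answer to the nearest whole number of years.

approximately 200 years

Velmora gains on Umbria Nova at 3.8% − 2.7% = 1.1 points a year.
At that relative rate the gap halves every 70/1.1 ≈ 63.64 years.
An 8.8× gap takes log₂(8.8) ≈ 3.14 halvings to close: 3.14 × 63.64 ≈ 200 years.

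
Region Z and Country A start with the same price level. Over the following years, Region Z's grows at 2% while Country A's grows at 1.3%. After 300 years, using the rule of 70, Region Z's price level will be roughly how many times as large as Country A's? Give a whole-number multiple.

Only the 0.7-point difference matters.
70/0.7 ≈ 100.00 years per doubling of the ratio; 300 years gives 3.00 doublings, so ≈ 8×.

approximately 8 times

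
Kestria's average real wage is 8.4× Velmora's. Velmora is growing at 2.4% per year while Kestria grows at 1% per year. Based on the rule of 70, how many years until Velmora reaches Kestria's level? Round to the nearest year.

approximately 154 years

What matters is the difference: 1.4 pp.
Rule of 70 on the gap: the ratio halves every 70/1.4 ≈ 50.00 years.
An 8.4× gap takes log₂(8.4) ≈ 3.07 halvings to close: 3.07 × 50.00 ≈ 154 years.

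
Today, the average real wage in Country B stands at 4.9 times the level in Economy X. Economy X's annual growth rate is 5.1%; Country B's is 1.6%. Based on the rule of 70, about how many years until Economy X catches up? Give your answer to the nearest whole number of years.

The growth-rate gap is 5.1% − 1.6% = 3.5 percentage points.
So the ratio between them halves every 70/3.5 ≈ 20.00 years.
A 4.9 times gap takes log₂(4.9) ≈ 2.29 halvings to close: 2.29 × 20.00 ≈ 46 years.

46 years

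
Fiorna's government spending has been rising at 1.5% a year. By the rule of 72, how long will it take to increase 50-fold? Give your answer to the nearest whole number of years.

271 years

At 1.5% it doubles every 72/1.5 ≈ 48.00 years.
50× is log₂ 50 ≈ 5.64 doublings, so ≈ 5.64 × 48.00 = 271 years.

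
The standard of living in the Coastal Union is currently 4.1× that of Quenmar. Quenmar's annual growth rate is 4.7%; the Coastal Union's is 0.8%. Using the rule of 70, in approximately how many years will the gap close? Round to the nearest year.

around 37 years

The growth-rate gap is 4.7% − 0.8% = 3.9 percentage points.
So the ratio between them halves every 70/3.9 ≈ 17.95 years.
A 4.1× gap takes log₂(4.1) ≈ 2.04 halvings to close: 2.04 × 17.95 ≈ 37 years.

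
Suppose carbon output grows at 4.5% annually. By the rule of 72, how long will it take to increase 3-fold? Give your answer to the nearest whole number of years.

One doubling takes 72/4.5 = 16.00 years.
Reaching 3× takes log₂(3) ≈ 1.58 doublings.
1.58 × 16.00 ≈ 25 years.

approximately 25 years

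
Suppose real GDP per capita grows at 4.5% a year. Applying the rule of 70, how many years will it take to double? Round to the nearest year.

16 years

70/4.5 ≈ 15.56, so it doubles roughly every 16 years.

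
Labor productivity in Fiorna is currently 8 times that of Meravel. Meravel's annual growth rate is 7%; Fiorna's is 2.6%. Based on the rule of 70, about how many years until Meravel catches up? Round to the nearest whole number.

approximately 48 years

What matters is the difference: 4.4 pp.
Rule of 70 on the gap: the ratio halves every 70/4.4 ≈ 15.91 years.
An 8 times gap closes after 3 halvings: 3 × 15.91 ≈ 48 years.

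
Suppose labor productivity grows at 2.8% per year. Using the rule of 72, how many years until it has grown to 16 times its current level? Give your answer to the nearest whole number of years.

At 2.8% it doubles every 72/2.8 ≈ 25.71 years.
16 = 2^4, so 4 doublings → 103 years.

103 years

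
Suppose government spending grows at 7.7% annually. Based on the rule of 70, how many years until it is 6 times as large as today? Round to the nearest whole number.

Doubling time ≈ 70/7.7 = 9.09 years.
Reaching 6× takes log₂(6) ≈ 2.58 doublings.
2.58 × 9.09 ≈ 23 years.

≈ 23 years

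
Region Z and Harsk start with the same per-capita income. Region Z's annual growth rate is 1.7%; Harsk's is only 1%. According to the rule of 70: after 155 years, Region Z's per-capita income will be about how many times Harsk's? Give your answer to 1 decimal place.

2.9 times

Region Z pulls ahead at 0.7 pp per year, so the ratio doubles every 70/0.7 ≈ 100.00 years.
In 155 years that's 1.55 doublings: 2^1.55 ≈ 2.9.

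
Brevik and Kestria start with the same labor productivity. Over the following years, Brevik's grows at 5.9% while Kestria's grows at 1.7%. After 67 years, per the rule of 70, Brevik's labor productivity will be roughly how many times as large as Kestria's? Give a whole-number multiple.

Rate gap = 5.9% − 1.7% = 4.2 points.
The ratio doubles every 70/4.2 ≈ 16.67 years.
67/16.67 ≈ 4.02 doublings → ratio ≈ 2^4.02 ≈ 16.

about 16 times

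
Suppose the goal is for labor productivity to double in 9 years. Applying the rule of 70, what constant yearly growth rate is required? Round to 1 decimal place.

approximately 7.8%

70 / 9 ≈ 7.78, so about 7.8% per year.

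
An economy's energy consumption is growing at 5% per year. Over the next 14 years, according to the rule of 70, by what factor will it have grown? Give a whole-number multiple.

At 5% one doubling takes ≈ 14.00 years; 14 years is 1 of them, so ×2.

roughly 2 times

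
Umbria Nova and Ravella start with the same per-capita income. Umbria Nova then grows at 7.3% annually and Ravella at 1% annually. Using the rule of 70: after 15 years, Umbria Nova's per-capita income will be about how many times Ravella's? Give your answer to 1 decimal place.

Umbria Nova pulls ahead at 6.3 pp per year, so the ratio doubles every 70/6.3 ≈ 11.11 years.
In 15 years that's 1.35 doublings: 2^1.35 ≈ 2.5.

2.5 times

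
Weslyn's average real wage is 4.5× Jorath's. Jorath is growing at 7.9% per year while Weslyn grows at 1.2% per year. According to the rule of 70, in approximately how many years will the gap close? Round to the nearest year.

23 years

Jorath gains on Weslyn at 7.9% − 1.2% = 6.7 points a year.
At that relative rate the gap halves every 70/6.7 ≈ 10.45 years.
A 4.5× gap takes log₂(4.5) ≈ 2.17 halvings to close: 2.17 × 10.45 ≈ 23 years.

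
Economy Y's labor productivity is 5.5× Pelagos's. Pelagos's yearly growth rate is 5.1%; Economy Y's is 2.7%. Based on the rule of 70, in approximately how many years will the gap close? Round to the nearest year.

about 72 years

What matters is the difference: 2.4 pp.
Rule of 70 on the gap: the ratio halves every 70/2.4 ≈ 29.17 years.
A 5.5× gap takes log₂(5.5) ≈ 2.46 halvings to close: 2.46 × 29.17 ≈ 72 years.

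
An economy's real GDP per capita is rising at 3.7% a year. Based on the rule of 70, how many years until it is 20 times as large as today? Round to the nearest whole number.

At 3.7% it doubles every 70/3.7 ≈ 18.92 years.
Reaching 20× takes log₂(20) ≈ 4.32 doublings.
4.32 × 18.92 ≈ 82 years.

≈ 82 years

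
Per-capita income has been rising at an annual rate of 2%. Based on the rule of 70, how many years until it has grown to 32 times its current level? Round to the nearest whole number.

One doubling takes 70/2 = 35.00 years.
32× is 5 doublings, so 5 × 35.00 ≈ 175 years.

175 years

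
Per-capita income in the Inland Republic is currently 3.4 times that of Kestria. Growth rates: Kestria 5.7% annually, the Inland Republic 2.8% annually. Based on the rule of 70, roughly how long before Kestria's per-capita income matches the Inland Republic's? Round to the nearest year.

The growth-rate gap is 5.7% − 2.8% = 2.9 percentage points.
So the ratio between them halves every 70/2.9 ≈ 24.14 years.
A 3.4 times gap takes log₂(3.4) ≈ 1.77 halvings to close: 1.77 × 24.14 ≈ 43 years.

43 years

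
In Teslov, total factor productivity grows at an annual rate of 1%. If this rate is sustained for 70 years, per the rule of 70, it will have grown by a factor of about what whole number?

around 2 times

70/1 ≈ 70.00 years per doubling.
70 years fits 1 doubling: 2^1 = 2.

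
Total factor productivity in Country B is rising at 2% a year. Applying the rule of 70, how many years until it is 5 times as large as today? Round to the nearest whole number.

One doubling takes 70/2 = 35.00 years.
5× is log₂ 5 ≈ 2.32 doublings, so ≈ 2.32 × 35.00 = 81 years.

81 years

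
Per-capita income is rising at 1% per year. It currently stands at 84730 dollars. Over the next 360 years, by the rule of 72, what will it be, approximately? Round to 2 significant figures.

Doubling time ≈ 72/1 = 72.00 years.
360 years is 360/72.00 ≈ 5.00 doublings, a factor of 2^5.00 ≈ 32.00.
84730 × 32.00 ≈ 2700000 dollars.

2700000 dollars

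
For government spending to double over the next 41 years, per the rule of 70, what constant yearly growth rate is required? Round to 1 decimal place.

1.7%

70 / 41 ≈ 1.71, so about 1.7% per year.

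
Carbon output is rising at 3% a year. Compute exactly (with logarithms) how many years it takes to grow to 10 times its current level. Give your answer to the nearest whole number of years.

t = ln(10) / ln(1 + 0.03) = 2.3026 / 0.029559 ≈ 77.90.
≈ 78 years.

78 years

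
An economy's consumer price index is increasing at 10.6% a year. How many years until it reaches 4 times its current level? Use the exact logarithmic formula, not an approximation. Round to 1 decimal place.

13.8 years

t = ln(4) / ln(1 + 0.106) = 1.3863 / 0.100750 ≈ 13.76.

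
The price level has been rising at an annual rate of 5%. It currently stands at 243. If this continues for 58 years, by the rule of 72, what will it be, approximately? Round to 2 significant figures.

about 4000

Doubling time ≈ 72/5 = 14.40 years.
58 years is 58/14.40 ≈ 4.03 doublings, a factor of 2^4.03 ≈ 16.34.
243 × 16.34 ≈ 4000.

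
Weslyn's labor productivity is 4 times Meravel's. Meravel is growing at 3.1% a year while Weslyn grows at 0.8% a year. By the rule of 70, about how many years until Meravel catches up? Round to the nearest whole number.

about 61 years

The growth-rate gap is 3.1% − 0.8% = 2.3 percentage points.
So the ratio between them halves every 70/2.3 ≈ 30.43 years.
A 4 times gap closes after 2 halvings: 2 × 30.43 ≈ 61 years.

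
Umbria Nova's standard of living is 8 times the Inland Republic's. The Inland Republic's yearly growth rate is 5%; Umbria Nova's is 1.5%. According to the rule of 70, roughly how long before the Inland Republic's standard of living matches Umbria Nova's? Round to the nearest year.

roughly 60 years

the Inland Republic gains on Umbria Nova at 5% − 1.5% = 3.5 points a year.
At that relative rate the gap halves every 70/3.5 ≈ 20.00 years.
An 8 times gap closes after 3 halvings: 3 × 20.00 ≈ 60 years.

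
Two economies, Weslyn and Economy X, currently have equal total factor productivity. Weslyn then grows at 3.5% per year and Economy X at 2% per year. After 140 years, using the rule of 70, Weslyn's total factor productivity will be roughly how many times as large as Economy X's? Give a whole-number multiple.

Only the 1.5-point difference matters.
70/1.5 ≈ 46.67 years per doubling of the ratio; 140 years gives 3.00 doublings, so ≈ 8×.

roughly 8 times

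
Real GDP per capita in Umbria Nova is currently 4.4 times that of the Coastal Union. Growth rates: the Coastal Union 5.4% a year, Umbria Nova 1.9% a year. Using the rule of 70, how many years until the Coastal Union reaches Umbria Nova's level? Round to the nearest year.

≈ 43 years

The growth-rate gap is 5.4% − 1.9% = 3.5 percentage points.
So the ratio between them halves every 70/3.5 ≈ 20.00 years.
A 4.4 times gap takes log₂(4.4) ≈ 2.14 halvings to close: 2.14 × 20.00 ≈ 43 years.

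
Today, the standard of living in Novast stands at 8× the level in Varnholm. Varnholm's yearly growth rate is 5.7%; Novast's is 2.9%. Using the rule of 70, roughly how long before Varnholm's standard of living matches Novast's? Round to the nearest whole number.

75 years

The growth-rate gap is 5.7% − 2.9% = 2.8 percentage points.
So the ratio between them halves every 70/2.8 ≈ 25.00 years.
An 8× gap closes after 3 halvings: 3 × 25.00 ≈ 75 years.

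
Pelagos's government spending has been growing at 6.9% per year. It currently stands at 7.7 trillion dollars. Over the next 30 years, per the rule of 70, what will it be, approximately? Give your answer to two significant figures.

around 60 trillion dollars

It doubles every 70/6.9 ≈ 10.14 years, so 30 years is 2.96 doublings.
2^2.96 ≈ 7.78; 7.7 × 7.78 ≈ 60 trillion dollars.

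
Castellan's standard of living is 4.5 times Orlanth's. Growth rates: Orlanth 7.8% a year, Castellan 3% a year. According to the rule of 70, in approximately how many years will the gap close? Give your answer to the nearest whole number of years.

Orlanth gains on Castellan at 7.8% − 3% = 4.8 points a year.
At that relative rate the gap halves every 70/4.8 ≈ 14.58 years.
A 4.5 times gap takes log₂(4.5) ≈ 2.17 halvings to close: 2.17 × 14.58 ≈ 32 years.

≈ 32 years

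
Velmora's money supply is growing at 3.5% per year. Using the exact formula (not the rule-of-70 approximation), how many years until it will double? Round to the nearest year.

t = ln(2) / ln(1 + 0.035) = 0.6931 / 0.034401 ≈ 20.15.
≈ 20 years.

20 years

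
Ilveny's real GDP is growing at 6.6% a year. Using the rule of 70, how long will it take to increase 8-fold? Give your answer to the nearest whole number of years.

At 6.6% it doubles every 70/6.6 ≈ 10.61 years.
8× is 3 doublings, so 3 × 10.61 ≈ 32 years.

32 years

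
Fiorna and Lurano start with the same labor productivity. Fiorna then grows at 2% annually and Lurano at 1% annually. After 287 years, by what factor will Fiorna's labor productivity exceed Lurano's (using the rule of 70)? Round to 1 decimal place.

Rate gap = 2% − 1% = 1 point.
The ratio doubles every 70/1 ≈ 70.00 years.
287/70.00 ≈ 4.10 doublings → ratio ≈ 2^4.10 ≈ 17.1.

17.1 times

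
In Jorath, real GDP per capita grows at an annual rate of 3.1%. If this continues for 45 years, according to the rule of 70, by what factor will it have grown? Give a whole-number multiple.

≈ 4 times

Doubling time ≈ 70/3.1 = 22.58 years.
45/22.58 ≈ 2 doublings, so about 2^2 = 4×.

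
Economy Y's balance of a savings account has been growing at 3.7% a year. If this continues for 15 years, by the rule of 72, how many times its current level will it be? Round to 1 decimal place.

Doubling time ≈ 72/3.7 = 19.46 years.
15 years / 19.46 ≈ 0.77 doublings → factor 2^0.77 ≈ 1.7.

around 1.7 times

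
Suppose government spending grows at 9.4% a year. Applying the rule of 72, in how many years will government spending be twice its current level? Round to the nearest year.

roughly 8 years

At 9.4%, doubling takes about 72/9.4 = 7.66 years.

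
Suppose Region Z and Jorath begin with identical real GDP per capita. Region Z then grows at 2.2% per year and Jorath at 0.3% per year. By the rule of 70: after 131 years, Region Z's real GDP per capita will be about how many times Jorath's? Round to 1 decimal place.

around 11.8 times

Rate gap = 2.2% − 0.3% = 1.9 points.
The ratio doubles every 70/1.9 ≈ 36.84 years.
131/36.84 ≈ 3.56 doublings → ratio ≈ 2^3.56 ≈ 11.8.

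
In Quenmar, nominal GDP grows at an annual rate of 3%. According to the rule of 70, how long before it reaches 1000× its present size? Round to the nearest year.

≈ 233 years

Doubling time ≈ 70/3 = 23.33 years.
1000× is log₂ 1000 ≈ 9.97 doublings, so ≈ 9.97 × 23.33 = 233 years.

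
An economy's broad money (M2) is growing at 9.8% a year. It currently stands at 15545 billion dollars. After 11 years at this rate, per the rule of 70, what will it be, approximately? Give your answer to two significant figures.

approximately 45000 billion dollars

Doubling time ≈ 70/9.8 = 7.14 years.
11 years is 11/7.14 ≈ 1.54 doublings, a factor of 2^1.54 ≈ 2.91.
15545 × 2.91 ≈ 45000 billion dollars.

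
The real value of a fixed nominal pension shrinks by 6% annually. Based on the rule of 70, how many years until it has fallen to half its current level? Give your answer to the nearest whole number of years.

The rule works in reverse for decay: 70/6 ≈ 11.67 years to halve.

roughly 12 years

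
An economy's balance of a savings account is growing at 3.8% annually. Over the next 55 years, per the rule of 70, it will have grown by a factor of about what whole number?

Doubling time ≈ 70/3.8 = 18.42 years.
55/18.42 ≈ 3 doublings, so about 2^3 = 8×.

8 times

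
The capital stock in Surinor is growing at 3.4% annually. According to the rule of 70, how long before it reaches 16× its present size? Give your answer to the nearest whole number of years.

One doubling takes 70/3.4 = 20.59 years.
16 = 2^4, so 4 doublings → 82 years.

around 82 years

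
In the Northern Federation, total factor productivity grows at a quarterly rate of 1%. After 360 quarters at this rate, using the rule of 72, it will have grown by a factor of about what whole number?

Doubling time ≈ 72/1 = 72.00 quarters.
360/72.00 ≈ 5 doublings, so about 2^5 = 32×.

approximately 32 times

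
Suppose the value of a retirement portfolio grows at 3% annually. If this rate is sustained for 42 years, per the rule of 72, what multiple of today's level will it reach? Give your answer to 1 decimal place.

approximately 3.4 times

Doubling time ≈ 72/3 = 24.00 years.
42 years / 24.00 ≈ 1.75 doublings → factor 2^1.75 ≈ 3.4.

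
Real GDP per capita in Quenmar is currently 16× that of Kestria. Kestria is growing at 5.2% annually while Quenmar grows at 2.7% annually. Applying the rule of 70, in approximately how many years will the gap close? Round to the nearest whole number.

Kestria gains on Quenmar at 5.2% − 2.7% = 2.5 points a year.
At that relative rate the gap halves every 70/2.5 ≈ 28.00 years.
A 16× gap closes after 4 halvings: 4 × 28.00 ≈ 112 years.

around 112 years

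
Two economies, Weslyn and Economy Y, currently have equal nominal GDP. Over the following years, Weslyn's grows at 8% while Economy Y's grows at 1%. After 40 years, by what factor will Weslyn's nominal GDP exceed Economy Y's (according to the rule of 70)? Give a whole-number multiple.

Weslyn pulls ahead at 7 pp per year, so the ratio doubles every 70/7 ≈ 10.00 years.
In 40 years that's 4.00 doublings: 2^4.00 ≈ 16.

approximately 16 times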